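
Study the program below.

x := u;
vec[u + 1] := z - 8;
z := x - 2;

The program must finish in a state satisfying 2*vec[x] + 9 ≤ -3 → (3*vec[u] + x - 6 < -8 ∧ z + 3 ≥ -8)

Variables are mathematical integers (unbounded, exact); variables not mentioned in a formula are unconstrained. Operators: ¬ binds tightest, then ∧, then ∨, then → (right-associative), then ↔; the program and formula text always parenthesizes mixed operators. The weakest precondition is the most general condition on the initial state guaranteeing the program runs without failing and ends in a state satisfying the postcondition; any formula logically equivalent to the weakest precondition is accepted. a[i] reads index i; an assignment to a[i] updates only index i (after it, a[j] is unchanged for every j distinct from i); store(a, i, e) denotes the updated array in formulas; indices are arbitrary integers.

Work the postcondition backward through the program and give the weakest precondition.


Working backward. After the program, the postcondition 2*vec[x] + 9 ≤ -3 → (3*vec[u] + x - 6 < -8 ∧ z + 3 ≥ -8) must hold; in canonical form it is 2*vec[x] ≤ -12 → (3*vec[u] + x < -2 ∧ z ≥ -11).
Before z := x - 2: 2*vec[x] ≤ -12 → (3*vec[u] + x < -2 ∧ x ≥ -9)
Before vec[u + 1] := z - 8: 2*store(vec, u + 1, z - 8)[x] ≤ -12 → (3*store(vec, u + 1, z - 8)[u] + x < -2 ∧ x ≥ -9)
Before x := u: 2*store(vec, u + 1, z - 8)[u] ≤ -12 → (3*store(vec, u + 1, z - 8)[u] + u < -2 ∧ u ≥ -9)
Answer: WP = 2*store(vec, u + 1, z - 8)[u] ≤ -12 → (3*store(vec, u + 1, z - 8)[u] + u < -2 ∧ u ≥ -9)


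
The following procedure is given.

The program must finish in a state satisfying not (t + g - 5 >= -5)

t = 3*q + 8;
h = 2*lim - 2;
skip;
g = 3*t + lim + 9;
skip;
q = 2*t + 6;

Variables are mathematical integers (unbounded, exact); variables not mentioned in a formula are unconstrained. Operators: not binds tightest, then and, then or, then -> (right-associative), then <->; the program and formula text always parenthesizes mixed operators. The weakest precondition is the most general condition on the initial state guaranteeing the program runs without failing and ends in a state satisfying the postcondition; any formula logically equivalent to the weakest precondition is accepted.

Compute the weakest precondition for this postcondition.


Working backward. After the program, the postcondition not (t + g - 5 >= -5) must hold; in canonical form it is not (g + t >= 0).
Before q := 2*t + 6: not (g + t >= 0)
Before skip: not (g + t >= 0)
Before g := 3*t + lim + 9: not (lim + 4*t >= -9)
Before skip: not (lim + 4*t >= -9)
Before h := 2*lim - 2: not (lim + 4*t >= -9)
Before t := 3*q + 8: not (lim + 12*q >= -41)
Answer: WP = not (lim + 12*q >= -41)


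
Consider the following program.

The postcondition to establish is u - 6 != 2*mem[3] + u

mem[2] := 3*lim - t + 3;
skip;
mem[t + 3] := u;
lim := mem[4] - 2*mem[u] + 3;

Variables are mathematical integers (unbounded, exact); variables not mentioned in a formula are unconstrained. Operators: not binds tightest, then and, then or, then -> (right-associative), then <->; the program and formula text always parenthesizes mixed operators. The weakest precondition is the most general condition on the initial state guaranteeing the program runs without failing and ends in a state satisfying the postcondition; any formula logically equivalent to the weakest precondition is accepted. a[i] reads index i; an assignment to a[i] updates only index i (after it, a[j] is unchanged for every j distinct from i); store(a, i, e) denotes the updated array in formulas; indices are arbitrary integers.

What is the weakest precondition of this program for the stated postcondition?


Working backward. After the program, the postcondition u - 6 != 2*mem[3] + u must hold; in canonical form it is 2*mem[3] != -6.
Before lim := mem[4] - 2*mem[u] + 3: 2*mem[3] != -6
Before mem[t + 3] := u: 2*store(mem, t + 3, u)[3] != -6
Before skip: 2*store(mem, t + 3, u)[3] != -6
Before mem[2] := 3*lim - t + 3: 2*store(store(mem, 2, 3*lim - t + 3), t + 3, u)[3] != -6
Answer: WP = 2*store(store(mem, 2, 3*lim - t + 3), t + 3, u)[3] != -6


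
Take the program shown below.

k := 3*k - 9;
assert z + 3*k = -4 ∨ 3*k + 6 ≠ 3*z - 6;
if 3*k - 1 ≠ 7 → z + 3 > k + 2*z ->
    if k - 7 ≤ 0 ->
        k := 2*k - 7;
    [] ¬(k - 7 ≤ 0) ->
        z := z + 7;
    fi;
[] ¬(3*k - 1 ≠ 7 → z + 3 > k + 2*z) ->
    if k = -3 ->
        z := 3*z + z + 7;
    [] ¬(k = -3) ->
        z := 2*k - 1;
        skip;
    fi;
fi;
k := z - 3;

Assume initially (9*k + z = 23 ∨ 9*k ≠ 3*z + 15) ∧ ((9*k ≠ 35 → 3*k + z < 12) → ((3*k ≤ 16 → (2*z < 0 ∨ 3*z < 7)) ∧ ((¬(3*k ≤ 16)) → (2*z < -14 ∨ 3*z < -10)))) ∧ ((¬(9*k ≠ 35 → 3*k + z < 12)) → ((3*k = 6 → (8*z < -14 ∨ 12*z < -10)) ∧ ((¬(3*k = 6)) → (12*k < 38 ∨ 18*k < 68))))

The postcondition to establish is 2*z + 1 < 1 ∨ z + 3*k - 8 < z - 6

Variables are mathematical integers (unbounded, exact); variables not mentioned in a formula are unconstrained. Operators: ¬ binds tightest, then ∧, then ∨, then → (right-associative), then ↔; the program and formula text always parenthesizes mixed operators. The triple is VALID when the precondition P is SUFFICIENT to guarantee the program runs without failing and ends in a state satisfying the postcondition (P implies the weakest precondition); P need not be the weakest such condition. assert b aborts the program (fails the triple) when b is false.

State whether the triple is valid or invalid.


Working backward. After the program, the postcondition 2*z + 1 < 1 ∨ z + 3*k - 8 < z - 6 must hold; in canonical form it is 2*z < 0 ∨ 3*k < 2.
Before k := z - 3: 2*z < 0 ∨ 3*z < 11
Then branch requires (k ≤ 7 → (2*z < 0 ∨ 3*z < 11)) ∧ ((¬(k ≤ 7)) → (2*z < -14 ∨ 3*z < -10)); else branch requires (k = -3 → (8*z < -14 ∨ 12*z < -10)) ∧ ((¬(k = -3)) → (4*k < 2 ∨ 6*k < 14)).
Before the if: ((3*k ≠ 8 → k + z < 3) → ((k ≤ 7 → (2*z < 0 ∨ 3*z < 11)) ∧ ((¬(k ≤ 7)) → (2*z < -14 ∨ 3*z < -10)))) ∧ ((¬(3*k ≠ 8 → k + z < 3)) → ((k = -3 → (8*z < -14 ∨ 12*z < -10)) ∧ ((¬(k = -3)) → (4*k < 2 ∨ 6*k < 14))))
Before assert z + 3*k = -4 ∨ 3*k + 6 ≠ 3*z - 6: (3*k + z = -4 ∨ 3*k ≠ 3*z - 12) ∧ ((3*k ≠ 8 → k + z < 3) → ((k ≤ 7 → (2*z < 0 ∨ 3*z < 11)) ∧ ((¬(k ≤ 7)) → (2*z < -14 ∨ 3*z < -10)))) ∧ ((¬(3*k ≠ 8 → k + z < 3)) → ((k = -3 → (8*z < -14 ∨ 12*z < -10)) ∧ ((¬(k = -3)) → (4*k < 2 ∨ 6*k < 14))))
Before k := 3*k - 9: (9*k + z = 23 ∨ 9*k ≠ 3*z + 15) ∧ ((9*k ≠ 35 → 3*k + z < 12) → ((3*k ≤ 16 → (2*z < 0 ∨ 3*z < 11)) ∧ ((¬(3*k ≤ 16)) → (2*z < -14 ∨ 3*z < -10)))) ∧ ((¬(9*k ≠ 35 → 3*k + z < 12)) → ((3*k = 6 → (8*z < -14 ∨ 12*z < -10)) ∧ ((¬(3*k = 6)) → (12*k < 38 ∨ 18*k < 68))))
The weakest precondition is (9*k + z = 23 ∨ 9*k ≠ 3*z + 15) ∧ ((9*k ≠ 35 → 3*k + z < 12) → ((3*k ≤ 16 → (2*z < 0 ∨ 3*z < 11)) ∧ ((¬(3*k ≤ 16)) → (2*z < -14 ∨ 3*z < -10)))) ∧ ((¬(9*k ≠ 35 → 3*k + z < 12)) → ((3*k = 6 → (8*z < -14 ∨ 12*z < -10)) ∧ ((¬(3*k = 6)) → (12*k < 38 ∨ 18*k < 68)))).
Check whether (9*k + z = 23 ∨ 9*k ≠ 3*z + 15) ∧ ((9*k ≠ 35 → 3*k + z < 12) → ((3*k ≤ 16 → (2*z < 0 ∨ 3*z < 7)) ∧ ((¬(3*k ≤ 16)) → (2*z < -14 ∨ 3*z < -10)))) ∧ ((¬(9*k ≠ 35 → 3*k + z < 12)) → ((3*k = 6 → (8*z < -14 ∨ 12*z < -10)) ∧ ((¬(3*k = 6)) → (12*k < 38 ∨ 18*k < 68)))) implies it.
Every state satisfying the precondition satisfies the weakest precondition: the implication holds.
Answer: valid


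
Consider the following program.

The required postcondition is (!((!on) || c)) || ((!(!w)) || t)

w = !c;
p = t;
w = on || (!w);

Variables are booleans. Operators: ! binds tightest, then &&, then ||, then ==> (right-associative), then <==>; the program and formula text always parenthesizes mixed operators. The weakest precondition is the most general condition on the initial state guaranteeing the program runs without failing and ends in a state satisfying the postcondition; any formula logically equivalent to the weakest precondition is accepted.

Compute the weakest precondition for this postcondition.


Working backward. After the program, the postcondition (!((!on) || c)) || ((!(!w)) || t) must hold; in canonical form it is (!((!on) || c)) || w || t.
Before w := on || (!w): (!((!on) || c)) || on || (!w) || t
Before p := t: (!((!on) || c)) || on || (!w) || t
Before w := !c: (!((!on) || c)) || on || c || t
Answer: WP = (!((!on) || c)) || on || c || t


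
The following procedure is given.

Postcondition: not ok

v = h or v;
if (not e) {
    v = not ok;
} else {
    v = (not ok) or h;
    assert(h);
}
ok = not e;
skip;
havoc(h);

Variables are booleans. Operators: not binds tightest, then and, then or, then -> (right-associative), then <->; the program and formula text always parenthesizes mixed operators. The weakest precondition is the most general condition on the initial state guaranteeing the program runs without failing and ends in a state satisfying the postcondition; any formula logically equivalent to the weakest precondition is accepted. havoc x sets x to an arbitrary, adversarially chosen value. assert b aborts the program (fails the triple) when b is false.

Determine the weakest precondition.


Working backward. After the program, not ok must hold.
Before havoc h: not ok
Before skip: not ok
Before ok := not e: e
Then branch requires e; else branch requires h and e.
Before the if: ((not e) -> e) and (e -> (h and e))
Before v := h or v: ((not e) -> e) and (e -> (h and e))
Answer: WP = ((not e) -> e) and (e -> (h and e))


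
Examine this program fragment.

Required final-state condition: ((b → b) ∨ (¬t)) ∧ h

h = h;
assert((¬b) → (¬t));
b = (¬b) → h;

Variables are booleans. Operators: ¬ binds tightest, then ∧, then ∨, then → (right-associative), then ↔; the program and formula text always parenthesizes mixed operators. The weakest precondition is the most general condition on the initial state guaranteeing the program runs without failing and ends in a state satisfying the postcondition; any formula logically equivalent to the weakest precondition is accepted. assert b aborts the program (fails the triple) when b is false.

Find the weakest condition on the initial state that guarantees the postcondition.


Working backward. After the program, the postcondition ((b → b) ∨ (¬t)) ∧ h must hold; in canonical form it is h.
Before b := (¬b) → h: h
Before assert (¬b) → (¬t): ((¬b) → (¬t)) ∧ h
Before h := h: ((¬b) → (¬t)) ∧ h
Answer: WP = ((¬b) → (¬t)) ∧ h


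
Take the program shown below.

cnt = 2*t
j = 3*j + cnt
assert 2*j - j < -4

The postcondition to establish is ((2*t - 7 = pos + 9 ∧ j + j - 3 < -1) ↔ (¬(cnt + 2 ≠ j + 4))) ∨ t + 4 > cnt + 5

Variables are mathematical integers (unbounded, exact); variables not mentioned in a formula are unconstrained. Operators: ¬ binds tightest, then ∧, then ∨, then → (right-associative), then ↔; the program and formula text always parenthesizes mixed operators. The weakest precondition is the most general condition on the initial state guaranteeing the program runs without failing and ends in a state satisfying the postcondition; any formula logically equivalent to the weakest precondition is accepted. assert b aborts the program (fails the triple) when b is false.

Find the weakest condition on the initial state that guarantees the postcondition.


Working backward. After the program, the postcondition ((2*t - 7 = pos + 9 ∧ j + j - 3 < -1) ↔ (¬(cnt + 2 ≠ j + 4))) ∨ t + 4 > cnt + 5 must hold; in canonical form it is ((2*t = pos + 16 ∧ 2*j < 2) ↔ (¬(cnt ≠ j + 2))) ∨ t > cnt + 1.
Before assert 2*j - j < -4: j < -4 ∧ (((2*t = pos + 16 ∧ 2*j < 2) ↔ (¬(cnt ≠ j + 2))) ∨ t > cnt + 1)
Before j := 3*j + cnt: cnt + 3*j < -4 ∧ (((2*t = pos + 16 ∧ 2*cnt + 6*j < 2) ↔ (¬(3*j ≠ -2))) ∨ t > cnt + 1)
Before cnt := 2*t: 3*j + 2*t < -4 ∧ (((2*t = pos + 16 ∧ 6*j + 4*t < 2) ↔ (¬(3*j ≠ -2))) ∨ t < -1)
Answer: WP = 3*j + 2*t < -4 ∧ (((2*t = pos + 16 ∧ 6*j + 4*t < 2) ↔ (¬(3*j ≠ -2))) ∨ t < -1)


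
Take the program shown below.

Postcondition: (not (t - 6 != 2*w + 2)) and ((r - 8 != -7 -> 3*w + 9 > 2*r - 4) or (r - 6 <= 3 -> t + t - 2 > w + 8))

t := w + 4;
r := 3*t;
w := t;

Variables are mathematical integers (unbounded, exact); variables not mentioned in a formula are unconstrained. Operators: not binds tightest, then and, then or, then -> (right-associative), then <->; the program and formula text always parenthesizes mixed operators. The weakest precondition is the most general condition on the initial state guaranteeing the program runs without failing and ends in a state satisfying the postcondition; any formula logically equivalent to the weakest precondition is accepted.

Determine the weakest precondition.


Working backward. After the program, the postcondition (not (t - 6 != 2*w + 2)) and ((r - 8 != -7 -> 3*w + 9 > 2*r - 4) or (r - 6 <= 3 -> t + t - 2 > w + 8)) must hold; in canonical form it is (not (t != 2*w + 8)) and ((r != 1 -> 3*w > 2*r - 13) or (r <= 9 -> 2*t > w + 10)).
Before w := t: (not (t != -8)) and ((r != 1 -> 3*t > 2*r - 13) or (r <= 9 -> t > 10))
Before r := 3*t: (not (t != -8)) and ((3*t != 1 -> 3*t < 13) or (3*t <= 9 -> t > 10))
Before t := w + 4: (not (w != -12)) and ((3*w != -11 -> 3*w < 1) or (3*w <= -3 -> w > 6))
Answer: WP = (not (w != -12)) and ((3*w != -11 -> 3*w < 1) or (3*w <= -3 -> w > 6))


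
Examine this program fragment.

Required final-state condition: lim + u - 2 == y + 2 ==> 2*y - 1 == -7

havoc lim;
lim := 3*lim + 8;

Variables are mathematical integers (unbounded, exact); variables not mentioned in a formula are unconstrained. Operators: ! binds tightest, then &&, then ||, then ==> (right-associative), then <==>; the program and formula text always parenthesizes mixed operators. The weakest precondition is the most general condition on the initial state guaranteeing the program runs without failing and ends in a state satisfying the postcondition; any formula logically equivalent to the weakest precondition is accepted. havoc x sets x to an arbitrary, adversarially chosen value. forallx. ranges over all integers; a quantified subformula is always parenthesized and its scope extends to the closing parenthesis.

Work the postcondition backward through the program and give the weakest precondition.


Working backward. After the program, the postcondition lim + u - 2 == y + 2 ==> 2*y - 1 == -7 must hold; in canonical form it is lim + u == y + 4 ==> 2*y == -6.
Before lim := 3*lim + 8: 3*lim + u == y - 4 ==> 2*y == -6
Before havoc lim: forall lim_1. (3*lim_1 + u == y - 4 ==> 2*y == -6)
Answer: WP = forall lim_1. (3*lim_1 + u == y - 4 ==> 2*y == -6)


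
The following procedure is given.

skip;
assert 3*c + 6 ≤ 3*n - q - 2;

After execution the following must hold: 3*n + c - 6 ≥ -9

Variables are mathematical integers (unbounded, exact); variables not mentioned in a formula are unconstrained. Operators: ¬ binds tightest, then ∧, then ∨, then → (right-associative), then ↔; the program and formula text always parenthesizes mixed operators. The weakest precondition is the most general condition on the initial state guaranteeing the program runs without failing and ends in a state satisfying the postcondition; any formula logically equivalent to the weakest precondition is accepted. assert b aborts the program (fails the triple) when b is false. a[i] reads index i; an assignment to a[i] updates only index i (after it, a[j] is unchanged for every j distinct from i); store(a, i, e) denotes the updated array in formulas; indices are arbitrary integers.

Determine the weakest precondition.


Working backward. After the program, the postcondition 3*n + c - 6 ≥ -9 must hold; in canonical form it is c + 3*n ≥ -3.
Before assert 3*c + 6 ≤ 3*n - q - 2: 3*c + q ≤ 3*n - 8 ∧ c + 3*n ≥ -3
Before skip: 3*c + q ≤ 3*n - 8 ∧ c + 3*n ≥ -3
Answer: WP = 3*c + q ≤ 3*n - 8 ∧ c + 3*n ≥ -3


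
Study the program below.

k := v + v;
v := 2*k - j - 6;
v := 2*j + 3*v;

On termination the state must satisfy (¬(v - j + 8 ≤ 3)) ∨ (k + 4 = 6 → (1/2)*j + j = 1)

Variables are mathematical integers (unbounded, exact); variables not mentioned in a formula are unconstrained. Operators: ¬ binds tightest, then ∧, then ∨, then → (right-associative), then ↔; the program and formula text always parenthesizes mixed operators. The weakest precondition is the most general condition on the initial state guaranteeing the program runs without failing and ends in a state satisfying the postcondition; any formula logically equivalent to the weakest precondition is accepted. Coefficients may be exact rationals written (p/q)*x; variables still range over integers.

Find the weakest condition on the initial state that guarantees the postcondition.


Working backward. After the program, the postcondition (¬(v - j + 8 ≤ 3)) ∨ (k + 4 = 6 → (1/2)*j + j = 1) must hold; in canonical form it is (¬(v ≤ j - 5)) ∨ (k = 2 → (3/2)*j = 1).
Before v := 2*j + 3*v: (¬(j + 3*v ≤ -5)) ∨ (k = 2 → (3/2)*j = 1)
Before v := 2*k - j - 6: (¬(6*k ≤ 2*j + 13)) ∨ (k = 2 → (3/2)*j = 1)
Before k := v + v: (¬(12*v ≤ 2*j + 13)) ∨ (2*v = 2 → (3/2)*j = 1)
Answer: WP = (¬(12*v ≤ 2*j + 13)) ∨ (2*v = 2 → (3/2)*j = 1)


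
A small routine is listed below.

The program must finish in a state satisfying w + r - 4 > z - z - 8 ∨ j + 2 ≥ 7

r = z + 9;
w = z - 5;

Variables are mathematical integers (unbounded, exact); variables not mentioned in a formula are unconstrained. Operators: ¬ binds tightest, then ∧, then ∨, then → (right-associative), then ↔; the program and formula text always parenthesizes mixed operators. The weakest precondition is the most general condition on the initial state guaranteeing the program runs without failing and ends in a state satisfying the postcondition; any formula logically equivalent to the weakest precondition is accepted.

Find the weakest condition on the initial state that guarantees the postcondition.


Working backward. After the program, the postcondition w + r - 4 > z - z - 8 ∨ j + 2 ≥ 7 must hold; in canonical form it is r + w > -4 ∨ j ≥ 5.
Before w := z - 5: r + z > 1 ∨ j ≥ 5
Before r := z + 9: 2*z > -8 ∨ j ≥ 5
Answer: WP = 2*z > -8 ∨ j ≥ 5


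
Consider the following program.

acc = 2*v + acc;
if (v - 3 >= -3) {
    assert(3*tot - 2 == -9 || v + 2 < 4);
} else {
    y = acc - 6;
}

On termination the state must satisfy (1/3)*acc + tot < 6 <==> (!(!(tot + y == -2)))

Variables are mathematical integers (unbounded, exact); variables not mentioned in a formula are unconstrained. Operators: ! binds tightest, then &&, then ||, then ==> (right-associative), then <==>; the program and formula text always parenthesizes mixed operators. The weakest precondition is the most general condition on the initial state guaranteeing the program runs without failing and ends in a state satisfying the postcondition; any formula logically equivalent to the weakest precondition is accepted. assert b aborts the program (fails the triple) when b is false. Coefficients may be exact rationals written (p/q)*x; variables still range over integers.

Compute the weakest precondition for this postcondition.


Working backward. After the program, the postcondition (1/3)*acc + tot < 6 <==> (!(!(tot + y == -2))) must hold; in canonical form it is (1/3)*acc + tot < 6 <==> tot + y == -2.
Then branch requires (3*tot == -7 || v < 2) && ((1/3)*acc + tot < 6 <==> tot + y == -2); else branch requires (1/3)*acc + tot < 6 <==> acc + tot == 4.
Before the if: (v >= 0 ==> ((3*tot == -7 || v < 2) && ((1/3)*acc + tot < 6 <==> tot + y == -2))) && ((!(v >= 0)) ==> ((1/3)*acc + tot < 6 <==> acc + tot == 4))
Before acc := 2*v + acc: (v >= 0 ==> ((3*tot == -7 || v < 2) && ((1/3)*acc + tot + (2/3)*v < 6 <==> tot + y == -2))) && ((!(v >= 0)) ==> ((1/3)*acc + tot + (2/3)*v < 6 <==> acc + tot + 2*v == 4))
Answer: WP = (v >= 0 ==> ((3*tot == -7 || v < 2) && ((1/3)*acc + tot + (2/3)*v < 6 <==> tot + y == -2))) && ((!(v >= 0)) ==> ((1/3)*acc + tot + (2/3)*v < 6 <==> acc + tot + 2*v == 4))


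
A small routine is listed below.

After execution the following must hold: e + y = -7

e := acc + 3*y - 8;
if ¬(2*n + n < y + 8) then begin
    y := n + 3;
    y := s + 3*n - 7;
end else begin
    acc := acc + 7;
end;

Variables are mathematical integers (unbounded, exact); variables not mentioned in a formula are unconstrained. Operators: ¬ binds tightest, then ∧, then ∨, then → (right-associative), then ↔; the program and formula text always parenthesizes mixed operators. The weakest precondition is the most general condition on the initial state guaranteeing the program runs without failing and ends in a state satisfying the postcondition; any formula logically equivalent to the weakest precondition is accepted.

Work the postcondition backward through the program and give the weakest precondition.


Working backward. After the program, e + y = -7 must hold.
Then branch requires e + 3*n + s = 0; else branch requires e + y = -7.
Before the if: ((¬(3*n < y + 8)) → e + 3*n + s = 0) ∧ (3*n < y + 8 → e + y = -7)
Before e := acc + 3*y - 8: ((¬(3*n < y + 8)) → acc + 3*n + s + 3*y = 8) ∧ (3*n < y + 8 → acc + 4*y = 1)
Answer: WP = ((¬(3*n < y + 8)) → acc + 3*n + s + 3*y = 8) ∧ (3*n < y + 8 → acc + 4*y = 1)


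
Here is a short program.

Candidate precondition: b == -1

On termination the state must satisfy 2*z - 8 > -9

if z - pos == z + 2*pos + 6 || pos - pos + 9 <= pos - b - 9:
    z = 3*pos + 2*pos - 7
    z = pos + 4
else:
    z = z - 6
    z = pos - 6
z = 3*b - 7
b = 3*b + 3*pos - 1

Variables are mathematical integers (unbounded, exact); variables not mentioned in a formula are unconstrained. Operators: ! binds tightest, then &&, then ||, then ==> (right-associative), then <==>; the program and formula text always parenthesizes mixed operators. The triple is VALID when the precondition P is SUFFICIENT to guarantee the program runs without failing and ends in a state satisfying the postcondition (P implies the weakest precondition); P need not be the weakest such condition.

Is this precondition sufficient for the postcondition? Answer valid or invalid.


Working backward. After the program, the postcondition 2*z - 8 > -9 must hold; in canonical form it is 2*z > -1.
Before b := 3*b + 3*pos - 1: 2*z > -1
Before z := 3*b - 7: 6*b > 13
Then branch requires 6*b > 13; else branch requires 6*b > 13.
Before the if: ((3*pos == -6 || b <= pos - 18) ==> 6*b > 13) && ((!(3*pos == -6 || b <= pos - 18)) ==> 6*b > 13)
The weakest precondition is ((3*pos == -6 || b <= pos - 18) ==> 6*b > 13) && ((!(3*pos == -6 || b <= pos - 18)) ==> 6*b > 13).
Check whether b == -1 implies it.
Countermodel: at the initial state b = -1, pos = 0, the precondition holds but the weakest precondition fails.
Answer: invalid


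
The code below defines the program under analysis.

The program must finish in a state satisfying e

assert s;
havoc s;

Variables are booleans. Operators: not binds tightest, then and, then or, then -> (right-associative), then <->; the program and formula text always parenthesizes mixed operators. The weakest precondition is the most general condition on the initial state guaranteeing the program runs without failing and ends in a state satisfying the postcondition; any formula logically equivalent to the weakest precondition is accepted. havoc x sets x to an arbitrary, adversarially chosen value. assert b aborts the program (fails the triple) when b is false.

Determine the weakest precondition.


Working backward. After the program, e must hold.
Before havoc s: e
Before assert s: s and e
Answer: WP = s and e


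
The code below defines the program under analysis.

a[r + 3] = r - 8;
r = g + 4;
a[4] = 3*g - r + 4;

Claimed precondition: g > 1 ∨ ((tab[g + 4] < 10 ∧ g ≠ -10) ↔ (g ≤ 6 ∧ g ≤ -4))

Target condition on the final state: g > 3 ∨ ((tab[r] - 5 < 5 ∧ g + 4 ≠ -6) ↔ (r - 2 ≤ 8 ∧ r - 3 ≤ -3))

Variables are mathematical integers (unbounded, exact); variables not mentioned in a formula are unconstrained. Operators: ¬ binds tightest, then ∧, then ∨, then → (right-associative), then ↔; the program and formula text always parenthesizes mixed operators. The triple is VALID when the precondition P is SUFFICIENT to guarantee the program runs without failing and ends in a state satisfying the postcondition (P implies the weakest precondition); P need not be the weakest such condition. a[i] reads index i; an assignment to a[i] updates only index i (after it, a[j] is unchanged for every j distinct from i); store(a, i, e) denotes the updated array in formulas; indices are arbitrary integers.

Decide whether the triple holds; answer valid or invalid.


Working backward. After the program, the postcondition g > 3 ∨ ((tab[r] - 5 < 5 ∧ g + 4 ≠ -6) ↔ (r - 2 ≤ 8 ∧ r - 3 ≤ -3)) must hold; in canonical form it is g > 3 ∨ ((tab[r] < 10 ∧ g ≠ -10) ↔ (r ≤ 10 ∧ r ≤ 0)).
Before a[4] := 3*g - r + 4: g > 3 ∨ ((tab[r] < 10 ∧ g ≠ -10) ↔ (r ≤ 10 ∧ r ≤ 0))
Before r := g + 4: g > 3 ∨ ((tab[g + 4] < 10 ∧ g ≠ -10) ↔ (g ≤ 6 ∧ g ≤ -4))
Before a[r + 3] := r - 8: g > 3 ∨ ((tab[g + 4] < 10 ∧ g ≠ -10) ↔ (g ≤ 6 ∧ g ≤ -4))
The weakest precondition is g > 3 ∨ ((tab[g + 4] < 10 ∧ g ≠ -10) ↔ (g ≤ 6 ∧ g ≤ -4)).
Check whether g > 1 ∨ ((tab[g + 4] < 10 ∧ g ≠ -10) ↔ (g ≤ 6 ∧ g ≤ -4)) implies it.
Countermodel: at the initial state g = 2, tab = {[6] = 9, elsewhere 9}, the precondition holds but the weakest precondition fails.
Answer: invalid


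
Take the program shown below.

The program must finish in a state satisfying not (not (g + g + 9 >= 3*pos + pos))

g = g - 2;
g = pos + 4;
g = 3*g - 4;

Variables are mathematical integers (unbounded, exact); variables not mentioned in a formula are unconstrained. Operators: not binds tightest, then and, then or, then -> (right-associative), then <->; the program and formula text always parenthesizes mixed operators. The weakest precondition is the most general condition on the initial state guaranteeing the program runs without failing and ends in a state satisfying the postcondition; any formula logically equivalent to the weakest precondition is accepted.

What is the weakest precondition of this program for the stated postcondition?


Working backward. After the program, the postcondition not (not (g + g + 9 >= 3*pos + pos)) must hold; in canonical form it is 2*g >= 4*pos - 9.
Before g := 3*g - 4: 6*g >= 4*pos - 1
Before g := pos + 4: 2*pos >= -25
Before g := g - 2: 2*pos >= -25
Answer: WP = 2*pos >= -25


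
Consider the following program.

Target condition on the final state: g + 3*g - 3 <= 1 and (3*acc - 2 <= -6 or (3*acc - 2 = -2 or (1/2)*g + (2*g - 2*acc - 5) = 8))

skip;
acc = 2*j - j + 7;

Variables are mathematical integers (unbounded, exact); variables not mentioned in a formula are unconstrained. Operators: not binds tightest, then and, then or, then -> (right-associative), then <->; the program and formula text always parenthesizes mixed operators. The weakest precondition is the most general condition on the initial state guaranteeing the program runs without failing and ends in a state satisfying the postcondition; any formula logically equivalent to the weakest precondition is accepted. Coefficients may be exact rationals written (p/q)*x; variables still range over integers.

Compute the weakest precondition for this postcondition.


Working backward. After the program, the postcondition g + 3*g - 3 <= 1 and (3*acc - 2 <= -6 or (3*acc - 2 = -2 or (1/2)*g + (2*g - 2*acc - 5) = 8)) must hold; in canonical form it is 4*g <= 4 and (3*acc <= -4 or 3*acc = 0 or (5/2)*g = 2*acc + 13).
Before acc := 2*j - j + 7: 4*g <= 4 and (3*j <= -25 or 3*j = -21 or (5/2)*g = 2*j + 27)
Before skip: 4*g <= 4 and (3*j <= -25 or 3*j = -21 or (5/2)*g = 2*j + 27)
Answer: WP = 4*g <= 4 and (3*j <= -25 or 3*j = -21 or (5/2)*g = 2*j + 27)


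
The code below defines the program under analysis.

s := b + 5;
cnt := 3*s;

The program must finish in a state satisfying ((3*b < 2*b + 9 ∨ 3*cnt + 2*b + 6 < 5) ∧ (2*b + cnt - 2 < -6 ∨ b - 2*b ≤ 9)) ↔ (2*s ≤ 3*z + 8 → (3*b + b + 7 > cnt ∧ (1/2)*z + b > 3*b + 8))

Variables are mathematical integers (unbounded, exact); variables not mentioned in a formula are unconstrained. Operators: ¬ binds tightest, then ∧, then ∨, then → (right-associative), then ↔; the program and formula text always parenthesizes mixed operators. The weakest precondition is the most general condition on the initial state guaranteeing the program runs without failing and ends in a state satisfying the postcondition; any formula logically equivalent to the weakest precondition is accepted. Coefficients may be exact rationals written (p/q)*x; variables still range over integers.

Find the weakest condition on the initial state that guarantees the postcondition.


Working backward. After the program, the postcondition ((3*b < 2*b + 9 ∨ 3*cnt + 2*b + 6 < 5) ∧ (2*b + cnt - 2 < -6 ∨ b - 2*b ≤ 9)) ↔ (2*s ≤ 3*z + 8 → (3*b + b + 7 > cnt ∧ (1/2)*z + b > 3*b + 8)) must hold; in canonical form it is ((b < 9 ∨ 2*b + 3*cnt < -1) ∧ (2*b + cnt < -4 ∨ b ≥ -9)) ↔ (2*s ≤ 3*z + 8 → (4*b > cnt - 7 ∧ (1/2)*z > 2*b + 8)).
Before cnt := 3*s: ((b < 9 ∨ 2*b + 9*s < -1) ∧ (2*b + 3*s < -4 ∨ b ≥ -9)) ↔ (2*s ≤ 3*z + 8 → (4*b > 3*s - 7 ∧ (1/2)*z > 2*b + 8))
Before s := b + 5: ((b < 9 ∨ 11*b < -46) ∧ (5*b < -19 ∨ b ≥ -9)) ↔ (2*b ≤ 3*z - 2 → (b > 8 ∧ (1/2)*z > 2*b + 8))
Answer: WP = ((b < 9 ∨ 11*b < -46) ∧ (5*b < -19 ∨ b ≥ -9)) ↔ (2*b ≤ 3*z - 2 → (b > 8 ∧ (1/2)*z > 2*b + 8))


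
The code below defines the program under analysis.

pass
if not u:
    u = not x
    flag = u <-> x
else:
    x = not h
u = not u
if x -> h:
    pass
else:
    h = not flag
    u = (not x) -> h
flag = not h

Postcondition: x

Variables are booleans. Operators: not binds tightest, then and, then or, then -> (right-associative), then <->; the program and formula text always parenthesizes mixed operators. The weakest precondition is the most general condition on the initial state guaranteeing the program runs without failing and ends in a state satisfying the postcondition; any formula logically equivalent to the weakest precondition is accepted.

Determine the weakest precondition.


Working backward. After the program, x must hold.
Before flag := not h: x
Then branch requires x; else branch requires x.
Before the if: ((x -> h) -> x) and ((not (x -> h)) -> x)
Before u := not u: ((x -> h) -> x) and ((not (x -> h)) -> x)
Then branch requires ((x -> h) -> x) and ((not (x -> h)) -> x); else branch requires (((not h) -> h) -> (not h)) and ((not ((not h) -> h)) -> (not h)).
Before the if: ((not u) -> (((x -> h) -> x) and ((not (x -> h)) -> x))) and (u -> ((((not h) -> h) -> (not h)) and ((not ((not h) -> h)) -> (not h))))
Before skip: ((not u) -> (((x -> h) -> x) and ((not (x -> h)) -> x))) and (u -> ((((not h) -> h) -> (not h)) and ((not ((not h) -> h)) -> (not h))))
Answer: WP = ((not u) -> (((x -> h) -> x) and ((not (x -> h)) -> x))) and (u -> ((((not h) -> h) -> (not h)) and ((not ((not h) -> h)) -> (not h))))


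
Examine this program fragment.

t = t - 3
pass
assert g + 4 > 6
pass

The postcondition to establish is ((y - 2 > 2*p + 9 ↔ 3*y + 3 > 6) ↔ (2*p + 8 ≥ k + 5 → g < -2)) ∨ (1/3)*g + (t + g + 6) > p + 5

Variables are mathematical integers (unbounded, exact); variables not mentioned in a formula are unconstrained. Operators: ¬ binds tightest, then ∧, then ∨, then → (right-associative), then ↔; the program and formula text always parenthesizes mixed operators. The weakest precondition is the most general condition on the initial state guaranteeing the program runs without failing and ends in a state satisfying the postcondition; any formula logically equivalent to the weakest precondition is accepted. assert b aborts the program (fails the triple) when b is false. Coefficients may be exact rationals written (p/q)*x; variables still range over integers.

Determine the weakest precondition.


Working backward. After the program, the postcondition ((y - 2 > 2*p + 9 ↔ 3*y + 3 > 6) ↔ (2*p + 8 ≥ k + 5 → g < -2)) ∨ (1/3)*g + (t + g + 6) > p + 5 must hold; in canonical form it is ((y > 2*p + 11 ↔ 3*y > 3) ↔ (2*p ≥ k - 3 → g < -2)) ∨ (4/3)*g + t > p - 1.
Before skip: ((y > 2*p + 11 ↔ 3*y > 3) ↔ (2*p ≥ k - 3 → g < -2)) ∨ (4/3)*g + t > p - 1
Before assert g + 4 > 6: g > 2 ∧ (((y > 2*p + 11 ↔ 3*y > 3) ↔ (2*p ≥ k - 3 → g < -2)) ∨ (4/3)*g + t > p - 1)
Before skip: g > 2 ∧ (((y > 2*p + 11 ↔ 3*y > 3) ↔ (2*p ≥ k - 3 → g < -2)) ∨ (4/3)*g + t > p - 1)
Before t := t - 3: g > 2 ∧ (((y > 2*p + 11 ↔ 3*y > 3) ↔ (2*p ≥ k - 3 → g < -2)) ∨ (4/3)*g + t > p + 2)
Answer: WP = g > 2 ∧ (((y > 2*p + 11 ↔ 3*y > 3) ↔ (2*p ≥ k - 3 → g < -2)) ∨ (4/3)*g + t > p + 2)


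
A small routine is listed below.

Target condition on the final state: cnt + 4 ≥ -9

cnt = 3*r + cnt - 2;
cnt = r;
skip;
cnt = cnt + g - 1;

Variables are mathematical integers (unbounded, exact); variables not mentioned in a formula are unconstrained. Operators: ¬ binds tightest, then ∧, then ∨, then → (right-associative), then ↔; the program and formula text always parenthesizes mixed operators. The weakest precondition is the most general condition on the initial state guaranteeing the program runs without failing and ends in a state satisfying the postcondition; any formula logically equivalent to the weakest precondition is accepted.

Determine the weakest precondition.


Working backward. After the program, the postcondition cnt + 4 ≥ -9 must hold; in canonical form it is cnt ≥ -13.
Before cnt := cnt + g - 1: cnt + g ≥ -12
Before skip: cnt + g ≥ -12
Before cnt := r: g + r ≥ -12
Before cnt := 3*r + cnt - 2: g + r ≥ -12
Answer: WP = g + r ≥ -12


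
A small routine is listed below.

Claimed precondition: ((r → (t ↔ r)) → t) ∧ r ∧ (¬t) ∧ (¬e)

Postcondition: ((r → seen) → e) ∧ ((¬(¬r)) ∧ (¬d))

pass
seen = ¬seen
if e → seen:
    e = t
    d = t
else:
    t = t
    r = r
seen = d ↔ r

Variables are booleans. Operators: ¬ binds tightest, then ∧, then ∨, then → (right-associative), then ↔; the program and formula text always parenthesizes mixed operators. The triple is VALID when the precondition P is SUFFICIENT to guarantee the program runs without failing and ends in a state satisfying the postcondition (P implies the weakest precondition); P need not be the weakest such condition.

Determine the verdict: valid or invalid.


Working backward. After the program, the postcondition ((r → seen) → e) ∧ ((¬(¬r)) ∧ (¬d)) must hold; in canonical form it is ((r → seen) → e) ∧ r ∧ (¬d).
Before seen := d ↔ r: ((r → (d ↔ r)) → e) ∧ r ∧ (¬d)
Then branch requires ((r → (t ↔ r)) → t) ∧ r ∧ (¬t); else branch requires ((r → (d ↔ r)) → e) ∧ r ∧ (¬d).
Before the if: ((e → seen) → (((r → (t ↔ r)) → t) ∧ r ∧ (¬t))) ∧ ((¬(e → seen)) → (((r → (d ↔ r)) → e) ∧ r ∧ (¬d)))
Before seen := ¬seen: ((e → (¬seen)) → (((r → (t ↔ r)) → t) ∧ r ∧ (¬t))) ∧ ((¬(e → (¬seen))) → (((r → (d ↔ r)) → e) ∧ r ∧ (¬d)))
Before skip: ((e → (¬seen)) → (((r → (t ↔ r)) → t) ∧ r ∧ (¬t))) ∧ ((¬(e → (¬seen))) → (((r → (d ↔ r)) → e) ∧ r ∧ (¬d)))
The weakest precondition is ((e → (¬seen)) → (((r → (t ↔ r)) → t) ∧ r ∧ (¬t))) ∧ ((¬(e → (¬seen))) → (((r → (d ↔ r)) → e) ∧ r ∧ (¬d))).
Check whether ((r → (t ↔ r)) → t) ∧ r ∧ (¬t) ∧ (¬e) implies it.
Every state satisfying the precondition satisfies the weakest precondition: the implication holds.
Answer: valid


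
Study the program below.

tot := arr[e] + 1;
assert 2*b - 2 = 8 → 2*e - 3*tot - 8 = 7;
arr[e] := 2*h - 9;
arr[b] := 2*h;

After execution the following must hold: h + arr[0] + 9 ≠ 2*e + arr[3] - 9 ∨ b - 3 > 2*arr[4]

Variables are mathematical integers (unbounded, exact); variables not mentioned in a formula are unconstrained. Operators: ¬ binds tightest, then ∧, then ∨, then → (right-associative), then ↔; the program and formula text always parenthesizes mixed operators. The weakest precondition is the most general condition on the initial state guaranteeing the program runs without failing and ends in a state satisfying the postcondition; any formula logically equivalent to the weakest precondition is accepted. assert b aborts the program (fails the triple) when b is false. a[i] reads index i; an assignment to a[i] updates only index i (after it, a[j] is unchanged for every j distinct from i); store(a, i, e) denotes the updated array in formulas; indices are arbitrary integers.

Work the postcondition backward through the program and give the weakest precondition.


Working backward. After the program, the postcondition h + arr[0] + 9 ≠ 2*e + arr[3] - 9 ∨ b - 3 > 2*arr[4] must hold; in canonical form it is arr[0] + h ≠ arr[3] + 2*e - 18 ∨ b > 2*arr[4] + 3.
Before arr[b] := 2*h: store(arr, b, 2*h)[0] + h ≠ store(arr, b, 2*h)[3] + 2*e - 18 ∨ b > 2*store(arr, b, 2*h)[4] + 3
Before arr[e] := 2*h - 9: store(store(arr, e, 2*h - 9), b, 2*h)[0] + h ≠ store(store(arr, e, 2*h - 9), b, 2*h)[3] + 2*e - 18 ∨ b > 2*store(store(arr, e, 2*h - 9), b, 2*h)[4] + 3
Before assert 2*b - 2 = 8 → 2*e - 3*tot - 8 = 7: (2*b = 10 → 2*e = 3*tot + 15) ∧ (store(store(arr, e, 2*h - 9), b, 2*h)[0] + h ≠ store(store(arr, e, 2*h - 9), b, 2*h)[3] + 2*e - 18 ∨ b > 2*store(store(arr, e, 2*h - 9), b, 2*h)[4] + 3)
Before tot := arr[e] + 1: (2*b = 10 → 2*e = 3*arr[e] + 18) ∧ (store(store(arr, e, 2*h - 9), b, 2*h)[0] + h ≠ store(store(arr, e, 2*h - 9), b, 2*h)[3] + 2*e - 18 ∨ b > 2*store(store(arr, e, 2*h - 9), b, 2*h)[4] + 3)
Answer: WP = (2*b = 10 → 2*e = 3*arr[e] + 18) ∧ (store(store(arr, e, 2*h - 9), b, 2*h)[0] + h ≠ store(store(arr, e, 2*h - 9), b, 2*h)[3] + 2*e - 18 ∨ b > 2*store(store(arr, e, 2*h - 9), b, 2*h)[4] + 3)


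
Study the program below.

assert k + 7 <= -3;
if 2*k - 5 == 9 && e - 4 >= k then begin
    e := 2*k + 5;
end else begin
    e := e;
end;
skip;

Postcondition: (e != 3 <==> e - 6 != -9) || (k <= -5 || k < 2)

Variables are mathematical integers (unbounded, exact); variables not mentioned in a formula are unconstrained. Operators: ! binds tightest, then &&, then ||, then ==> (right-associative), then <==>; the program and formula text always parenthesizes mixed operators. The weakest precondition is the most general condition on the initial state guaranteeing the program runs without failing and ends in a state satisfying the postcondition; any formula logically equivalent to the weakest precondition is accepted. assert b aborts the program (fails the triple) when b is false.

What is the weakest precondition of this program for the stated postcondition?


Working backward. After the program, the postcondition (e != 3 <==> e - 6 != -9) || (k <= -5 || k < 2) must hold; in canonical form it is (e != 3 <==> e != -3) || k <= -5 || k < 2.
Before skip: (e != 3 <==> e != -3) || k <= -5 || k < 2
Then branch requires (2*k != -2 <==> 2*k != -8) || k <= -5 || k < 2; else branch requires (e != 3 <==> e != -3) || k <= -5 || k < 2.
Before the if: ((2*k == 14 && e >= k + 4) ==> ((2*k != -2 <==> 2*k != -8) || k <= -5 || k < 2)) && ((!(2*k == 14 && e >= k + 4)) ==> ((e != 3 <==> e != -3) || k <= -5 || k < 2))
Before assert k + 7 <= -3: k <= -10 && ((2*k == 14 && e >= k + 4) ==> ((2*k != -2 <==> 2*k != -8) || k <= -5 || k < 2)) && ((!(2*k == 14 && e >= k + 4)) ==> ((e != 3 <==> e != -3) || k <= -5 || k < 2))
Answer: WP = k <= -10 && ((2*k == 14 && e >= k + 4) ==> ((2*k != -2 <==> 2*k != -8) || k <= -5 || k < 2)) && ((!(2*k == 14 && e >= k + 4)) ==> ((e != 3 <==> e != -3) || k <= -5 || k < 2))


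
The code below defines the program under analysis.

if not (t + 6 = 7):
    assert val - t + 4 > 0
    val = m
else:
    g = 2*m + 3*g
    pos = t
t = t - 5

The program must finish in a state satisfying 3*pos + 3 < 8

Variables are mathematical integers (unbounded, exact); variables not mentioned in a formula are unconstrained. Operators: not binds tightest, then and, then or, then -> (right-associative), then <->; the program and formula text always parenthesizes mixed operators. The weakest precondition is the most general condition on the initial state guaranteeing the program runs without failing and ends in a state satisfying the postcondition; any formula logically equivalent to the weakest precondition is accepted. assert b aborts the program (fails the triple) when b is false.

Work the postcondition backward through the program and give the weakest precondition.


Working backward. After the program, the postcondition 3*pos + 3 < 8 must hold; in canonical form it is 3*pos < 5.
Before t := t - 5: 3*pos < 5
Then branch requires val > t - 4 and 3*pos < 5; else branch requires 3*t < 5.
Before the if: ((not (t = 1)) -> (val > t - 4 and 3*pos < 5)) and (t = 1 -> 3*t < 5)
Answer: WP = ((not (t = 1)) -> (val > t - 4 and 3*pos < 5)) and (t = 1 -> 3*t < 5)
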